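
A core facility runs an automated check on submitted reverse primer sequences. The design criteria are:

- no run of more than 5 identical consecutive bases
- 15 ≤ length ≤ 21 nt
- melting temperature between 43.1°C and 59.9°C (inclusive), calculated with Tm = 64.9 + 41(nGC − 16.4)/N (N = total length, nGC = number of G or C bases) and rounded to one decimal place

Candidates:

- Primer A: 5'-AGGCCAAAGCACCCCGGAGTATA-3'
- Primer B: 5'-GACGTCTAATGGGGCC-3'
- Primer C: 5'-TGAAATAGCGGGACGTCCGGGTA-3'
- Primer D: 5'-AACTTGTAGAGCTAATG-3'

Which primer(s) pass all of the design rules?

Primer A (23 nt, A=8 T=2 G=6 C=7): longest run = 4 ✓; length 23, outside 15–21 ✗; Tm = 64.9 + 41·(13 − 16.4)/23 = 58.8°C ✓ — fails.
Primer B (16 nt, A=3 T=3 G=6 C=4): longest run = 4 ✓; length 16 ✓; Tm = 64.9 + 41·(10 − 16.4)/16 = 48.5°C ✓ — passes.
Primer C (23 nt, A=6 T=4 G=9 C=4): longest run = 3 ✓; length 23, outside 15–21 ✗; Tm = 64.9 + 41·(13 − 16.4)/23 = 58.8°C ✓ — fails.
Primer D (17 nt, A=6 T=5 G=4 C=2): longest run = 2 ✓; length 17 ✓; Tm = 64.9 + 41·(6 − 16.4)/17 = 39.8°C, outside 43.1–59.9°C ✗ — fails.

Primer B only.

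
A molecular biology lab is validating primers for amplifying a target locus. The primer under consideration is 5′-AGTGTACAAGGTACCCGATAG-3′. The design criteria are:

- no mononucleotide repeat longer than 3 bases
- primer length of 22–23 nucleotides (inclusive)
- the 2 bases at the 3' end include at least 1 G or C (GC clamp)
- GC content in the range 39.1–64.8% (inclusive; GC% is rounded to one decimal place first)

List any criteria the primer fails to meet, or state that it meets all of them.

Base counts: A=7, T=4, G=6, C=4 (length 21).
homopolymer run: longest run = 3 ✓
length: length 21, outside 22–23 ✗
GC clamp: 3' end AG has 1 G/C ✓
GC content: GC 10/21 = 47.6% ✓

Fails: length.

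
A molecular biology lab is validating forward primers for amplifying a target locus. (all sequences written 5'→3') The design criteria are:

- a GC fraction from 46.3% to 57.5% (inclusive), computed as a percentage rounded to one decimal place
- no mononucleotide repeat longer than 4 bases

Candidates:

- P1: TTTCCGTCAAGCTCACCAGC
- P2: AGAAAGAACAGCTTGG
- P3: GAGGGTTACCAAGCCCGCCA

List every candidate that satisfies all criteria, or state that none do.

P1 only.

P1 (20 nt, A=4 T=5 G=3 C=8): GC 11/20 = 55.0% ✓; longest run = 3 ✓ — passes.
P2 (16 nt, A=7 T=2 G=5 C=2): GC 7/16 = 43.8%, outside 46.3–57.5% ✗; longest run = 3 ✓ — fails.
P3 (20 nt, A=5 T=2 G=6 C=7): GC 13/20 = 65.0%, outside 46.3–57.5% ✗; longest run = 3 ✓ — fails.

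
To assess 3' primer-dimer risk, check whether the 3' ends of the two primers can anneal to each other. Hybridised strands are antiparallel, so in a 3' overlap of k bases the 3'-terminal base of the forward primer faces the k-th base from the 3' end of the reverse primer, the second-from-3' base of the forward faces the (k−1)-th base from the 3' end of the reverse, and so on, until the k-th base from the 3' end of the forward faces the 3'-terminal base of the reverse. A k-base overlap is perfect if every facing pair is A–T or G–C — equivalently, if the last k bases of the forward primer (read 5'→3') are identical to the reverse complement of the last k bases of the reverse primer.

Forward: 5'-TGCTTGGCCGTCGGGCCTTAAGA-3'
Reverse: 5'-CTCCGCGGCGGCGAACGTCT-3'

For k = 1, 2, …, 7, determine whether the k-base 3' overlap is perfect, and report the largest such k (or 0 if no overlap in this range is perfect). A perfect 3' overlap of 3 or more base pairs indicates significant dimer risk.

Longest perfect overlap: 3 complementary base pairs; significant dimer risk (threshold 3).

Last 7 bases (5'→3') — forward …CTTAAGA, reverse …AACGTCT.
Reverse complement of the reverse primer's last 7 bases: AGACGTT; its first k bases are the reverse complement of the reverse primer's last k bases, so a perfect k-base overlap needs the forward primer's last k bases to equal them.
Comparing (forward last k vs required): k=1: A vs A ✓; k=2: GA vs AG ✗; k=3: AGA vs AGA ✓; k=4: AAGA vs AGAC ✗; k=5: TAAGA vs AGACG ✗; k=6: TTAAGA vs AGACGT ✗; k=7: CTTAAGA vs AGACGTT ✗.
Perfect overlaps at k = 1, 3; the largest is 3.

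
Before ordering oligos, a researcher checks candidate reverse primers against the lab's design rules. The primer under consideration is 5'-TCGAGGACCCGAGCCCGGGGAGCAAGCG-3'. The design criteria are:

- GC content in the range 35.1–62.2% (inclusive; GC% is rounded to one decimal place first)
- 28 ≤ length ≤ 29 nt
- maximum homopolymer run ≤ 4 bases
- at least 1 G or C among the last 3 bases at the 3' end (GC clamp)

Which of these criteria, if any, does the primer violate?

Fails: GC content.

Base counts: A=6, T=1, G=12, C=9 (length 28).
GC content: GC 21/28 = 75.0%, outside 35.1–62.2% ✗
length: length 28 ✓
homopolymer run: longest run = 4 ✓
GC clamp: 3' end GCG has 3 G/C ✓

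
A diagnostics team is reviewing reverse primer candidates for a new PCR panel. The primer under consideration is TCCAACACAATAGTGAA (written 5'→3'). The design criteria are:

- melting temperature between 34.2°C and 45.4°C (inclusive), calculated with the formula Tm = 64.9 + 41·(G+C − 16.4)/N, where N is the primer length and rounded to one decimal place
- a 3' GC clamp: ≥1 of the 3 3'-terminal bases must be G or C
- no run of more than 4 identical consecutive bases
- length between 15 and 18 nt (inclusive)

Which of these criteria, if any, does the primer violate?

Base counts: A=8, T=3, G=2, C=4 (length 17).
Tm: Tm = 64.9 + 41·(6 − 16.4)/17 = 39.8°C ✓
GC clamp: 3' end GAA has 1 G/C ✓
homopolymer run: longest run = 2 ✓
length: length 17 ✓

Meets all criteria.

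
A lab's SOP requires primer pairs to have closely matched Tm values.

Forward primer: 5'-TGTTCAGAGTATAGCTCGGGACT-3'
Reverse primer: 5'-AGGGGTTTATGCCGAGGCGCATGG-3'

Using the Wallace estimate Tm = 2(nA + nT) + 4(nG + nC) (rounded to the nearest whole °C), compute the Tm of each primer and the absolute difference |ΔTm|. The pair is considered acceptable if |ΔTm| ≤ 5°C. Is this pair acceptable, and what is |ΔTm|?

|ΔTm| = 10°C; the pair is not acceptable.

Forward: A=5 T=7 G=7 C=4 → Tm = 2·12 + 4·11 = 68°C.
Reverse: A=4 T=5 G=11 C=4 → Tm = 2·9 + 4·15 = 78°C.
|ΔTm| = |68 − 78| = 10°C, > 5°C.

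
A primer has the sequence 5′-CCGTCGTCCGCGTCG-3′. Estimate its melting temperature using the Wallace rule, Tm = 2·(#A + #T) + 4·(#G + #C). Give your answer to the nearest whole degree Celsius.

Base counts: A=0, T=3, G=5, C=7 (length 15).
Tm = 2·(0+3) + 4·(5+7) = 2·3 + 4·12 = 6 + 48 = 54°C.

54°C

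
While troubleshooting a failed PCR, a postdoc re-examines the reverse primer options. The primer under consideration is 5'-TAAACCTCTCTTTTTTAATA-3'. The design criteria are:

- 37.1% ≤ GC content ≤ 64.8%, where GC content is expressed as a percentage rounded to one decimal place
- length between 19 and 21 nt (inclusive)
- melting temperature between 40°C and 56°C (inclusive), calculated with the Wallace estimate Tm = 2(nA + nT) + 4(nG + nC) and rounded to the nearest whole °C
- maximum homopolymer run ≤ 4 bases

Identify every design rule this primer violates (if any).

Base counts: A=6, T=10, G=0, C=4 (length 20).
GC content: GC 4/20 = 20.0%, outside 37.1–64.8% ✗
length: length 20 ✓
Tm: Tm = 2·16 + 4·4 = 48°C ✓
homopolymer run: longest run = 6, exceeds 4 ✗

Fails: GC content, homopolymer run.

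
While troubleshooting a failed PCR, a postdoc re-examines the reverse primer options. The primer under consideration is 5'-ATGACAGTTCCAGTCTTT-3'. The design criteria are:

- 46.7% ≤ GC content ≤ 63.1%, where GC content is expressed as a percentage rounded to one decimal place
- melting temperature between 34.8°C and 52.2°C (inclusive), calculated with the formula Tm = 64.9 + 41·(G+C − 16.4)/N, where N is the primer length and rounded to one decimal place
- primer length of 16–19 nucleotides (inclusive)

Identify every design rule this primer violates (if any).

Base counts: A=4, T=7, G=3, C=4 (length 18).
GC content: GC 7/18 = 38.9%, outside 46.7–63.1% ✗
Tm: Tm = 64.9 + 41·(7 − 16.4)/18 = 43.5°C ✓
length: length 18 ✓

Fails: GC content.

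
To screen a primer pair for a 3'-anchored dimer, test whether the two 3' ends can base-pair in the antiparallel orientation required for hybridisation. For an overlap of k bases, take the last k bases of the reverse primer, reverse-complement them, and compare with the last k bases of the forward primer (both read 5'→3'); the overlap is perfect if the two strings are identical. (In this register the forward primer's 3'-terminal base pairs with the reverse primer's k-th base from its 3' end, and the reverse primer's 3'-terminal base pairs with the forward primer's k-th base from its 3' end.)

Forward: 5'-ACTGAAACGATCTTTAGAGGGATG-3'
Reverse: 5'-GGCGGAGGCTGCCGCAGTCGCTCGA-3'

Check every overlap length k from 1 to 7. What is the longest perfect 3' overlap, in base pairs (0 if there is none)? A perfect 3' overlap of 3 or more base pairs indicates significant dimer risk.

Longest perfect overlap: 0 complementary base pairs; below the dimer-risk threshold (threshold 3).

Last 7 bases (5'→3') — forward …AGGGATG, reverse …CGCTCGA.
Reverse complement of the reverse primer's last 7 bases: TCGAGCG; its first k bases are the reverse complement of the reverse primer's last k bases, so a perfect k-base overlap needs the forward primer's last k bases to equal them.
Comparing (forward last k vs required): k=1: G vs T ✗; k=2: TG vs TC ✗; k=3: ATG vs TCG ✗; k=4: GATG vs TCGA ✗; k=5: GGATG vs TCGAG ✗; k=6: GGGATG vs TCGAGC ✗; k=7: AGGGATG vs TCGAGCG ✗.
No overlap length from 1 to 7 is perfect, so the longest perfect 3' overlap is 0.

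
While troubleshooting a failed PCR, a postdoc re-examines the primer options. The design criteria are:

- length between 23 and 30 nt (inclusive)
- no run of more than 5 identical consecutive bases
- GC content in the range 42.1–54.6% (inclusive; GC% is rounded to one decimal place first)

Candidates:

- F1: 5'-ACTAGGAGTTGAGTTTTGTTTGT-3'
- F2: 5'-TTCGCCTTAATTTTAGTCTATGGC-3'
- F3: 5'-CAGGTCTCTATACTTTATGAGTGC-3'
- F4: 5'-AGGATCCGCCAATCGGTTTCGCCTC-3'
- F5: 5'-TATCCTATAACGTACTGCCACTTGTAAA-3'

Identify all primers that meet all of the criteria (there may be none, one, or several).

F1 (23 nt, A=4 T=11 G=7 C=1): length 23 ✓; longest run = 4 ✓; GC 8/23 = 34.8%, outside 42.1–54.6% ✗ — fails.
F2 (24 nt, A=4 T=11 G=4 C=5): length 24 ✓; longest run = 4 ✓; GC 9/24 = 37.5%, outside 42.1–54.6% ✗ — fails.
F3 (24 nt, A=5 T=9 G=5 C=5): length 24 ✓; longest run = 3 ✓; GC 10/24 = 41.7%, outside 42.1–54.6% ✗ — fails.
F4 (25 nt, A=4 T=6 G=6 C=9): length 25 ✓; longest run = 3 ✓; GC 15/25 = 60.0%, outside 42.1–54.6% ✗ — fails.
F5 (28 nt, A=9 T=9 G=3 C=7): length 28 ✓; longest run = 3 ✓; GC 10/28 = 35.7%, outside 42.1–54.6% ✗ — fails.

None of the candidates satisfy all criteria.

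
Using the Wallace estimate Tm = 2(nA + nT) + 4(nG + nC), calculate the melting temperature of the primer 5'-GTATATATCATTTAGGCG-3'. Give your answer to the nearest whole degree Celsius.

48°C

Base counts: A=5, T=7, G=4, C=2 (length 18).
Tm = 2·(5+7) + 4·(4+2) = 2·12 + 4·6 = 24 + 24 = 48°C.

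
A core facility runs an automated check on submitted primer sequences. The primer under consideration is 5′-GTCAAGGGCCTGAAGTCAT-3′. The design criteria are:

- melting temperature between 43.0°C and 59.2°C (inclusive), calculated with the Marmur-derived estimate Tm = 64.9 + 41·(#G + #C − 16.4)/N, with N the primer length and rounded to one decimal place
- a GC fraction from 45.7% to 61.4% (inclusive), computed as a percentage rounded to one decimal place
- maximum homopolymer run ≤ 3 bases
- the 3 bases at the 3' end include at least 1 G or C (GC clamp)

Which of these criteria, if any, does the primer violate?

Base counts: A=5, T=4, G=6, C=4 (length 19).
Tm: Tm = 64.9 + 41·(10 − 16.4)/19 = 51.1°C ✓
GC content: GC 10/19 = 52.6% ✓
homopolymer run: longest run = 3 ✓
GC clamp: 3' end CAT has 1 G/C ✓

Meets all criteria.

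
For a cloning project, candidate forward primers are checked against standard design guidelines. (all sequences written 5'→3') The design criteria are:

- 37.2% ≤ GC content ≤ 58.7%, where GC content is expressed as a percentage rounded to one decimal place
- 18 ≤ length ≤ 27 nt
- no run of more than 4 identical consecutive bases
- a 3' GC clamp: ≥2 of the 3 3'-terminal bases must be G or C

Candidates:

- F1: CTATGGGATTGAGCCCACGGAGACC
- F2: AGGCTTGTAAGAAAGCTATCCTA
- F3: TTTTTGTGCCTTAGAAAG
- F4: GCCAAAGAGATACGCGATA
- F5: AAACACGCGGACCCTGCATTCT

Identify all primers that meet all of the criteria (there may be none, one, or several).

None of the candidates satisfy all criteria.

F1 (25 nt, A=6 T=4 G=8 C=7): GC 15/25 = 60.0%, outside 37.2–58.7% ✗; length 25 ✓; longest run = 3 ✓; 3' end ACC has 2 G/C ✓ — fails.
F2 (23 nt, A=8 T=6 G=5 C=4): GC 9/23 = 39.1% ✓; length 23 ✓; longest run = 3 ✓; 3' end CTA has 1 G/C, need ≥2 ✗ — fails.
F3 (18 nt, A=4 T=8 G=4 C=2): GC 6/18 = 33.3%, outside 37.2–58.7% ✗; length 18 ✓; longest run = 5, exceeds 4 ✗; 3' end AAG has 1 G/C, need ≥2 ✗ — fails.
F4 (19 nt, A=8 T=2 G=5 C=4): GC 9/19 = 47.4% ✓; length 19 ✓; longest run = 3 ✓; 3' end ATA has 0 G/C, need ≥2 ✗ — fails.
F5 (22 nt, A=6 T=4 G=4 C=8): GC 12/22 = 54.5% ✓; length 22 ✓; longest run = 3 ✓; 3' end TCT has 1 G/C, need ≥2 ✗ — fails.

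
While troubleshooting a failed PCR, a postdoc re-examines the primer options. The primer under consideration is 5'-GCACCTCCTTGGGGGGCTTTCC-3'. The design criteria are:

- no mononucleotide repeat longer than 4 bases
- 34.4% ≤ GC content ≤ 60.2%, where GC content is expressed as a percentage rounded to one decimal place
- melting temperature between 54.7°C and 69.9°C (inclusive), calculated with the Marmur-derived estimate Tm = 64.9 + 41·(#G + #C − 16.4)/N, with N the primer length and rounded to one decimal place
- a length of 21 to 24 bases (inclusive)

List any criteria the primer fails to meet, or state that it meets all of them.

Base counts: A=1, T=6, G=7, C=8 (length 22).
homopolymer run: longest run = 6, exceeds 4 ✗
GC content: GC 15/22 = 68.2%, outside 34.4–60.2% ✗
Tm: Tm = 64.9 + 41·(15 − 16.4)/22 = 62.3°C ✓
length: length 22 ✓

Fails: homopolymer run, GC content.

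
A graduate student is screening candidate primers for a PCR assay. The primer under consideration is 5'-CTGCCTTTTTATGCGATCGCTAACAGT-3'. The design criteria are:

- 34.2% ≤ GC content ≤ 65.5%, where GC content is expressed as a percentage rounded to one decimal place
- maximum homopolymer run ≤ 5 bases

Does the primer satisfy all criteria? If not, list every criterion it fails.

Base counts: A=5, T=10, G=5, C=7 (length 27).
GC content: GC 12/27 = 44.4% ✓
homopolymer run: longest run = 5 ✓

Meets all criteria.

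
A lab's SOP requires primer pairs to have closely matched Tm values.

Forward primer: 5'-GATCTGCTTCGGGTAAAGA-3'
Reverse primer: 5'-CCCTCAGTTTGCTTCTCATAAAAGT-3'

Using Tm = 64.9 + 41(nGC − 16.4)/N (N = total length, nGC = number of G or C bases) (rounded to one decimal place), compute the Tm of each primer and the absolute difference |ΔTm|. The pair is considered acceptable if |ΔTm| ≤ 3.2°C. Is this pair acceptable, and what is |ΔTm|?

|ΔTm| = 5.5°C; the pair is not acceptable.

Forward: G+C = 9, N = 19 → Tm = 64.9 + 41·(9 − 16.4)/19 = 48.9°C.
Reverse: G+C = 10, N = 25 → Tm = 64.9 + 41·(10 − 16.4)/25 = 54.4°C.
|ΔTm| = |48.9 − 54.4| = 5.5°C, > 3.2°C.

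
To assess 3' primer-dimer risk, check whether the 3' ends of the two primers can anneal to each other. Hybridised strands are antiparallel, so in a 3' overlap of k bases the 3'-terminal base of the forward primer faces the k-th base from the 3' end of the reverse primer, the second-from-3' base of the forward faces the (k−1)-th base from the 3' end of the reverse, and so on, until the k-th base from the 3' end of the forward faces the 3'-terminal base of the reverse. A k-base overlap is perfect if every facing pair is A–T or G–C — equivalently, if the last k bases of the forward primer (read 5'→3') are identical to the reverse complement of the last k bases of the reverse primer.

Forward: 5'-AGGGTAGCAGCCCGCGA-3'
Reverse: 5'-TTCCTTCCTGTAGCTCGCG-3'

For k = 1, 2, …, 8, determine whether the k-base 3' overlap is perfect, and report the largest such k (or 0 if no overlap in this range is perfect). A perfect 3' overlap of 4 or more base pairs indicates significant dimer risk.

Longest perfect overlap: 5 complementary base pairs; significant dimer risk (threshold 4).

Last 8 bases (5'→3') — forward …GCCCGCGA, reverse …AGCTCGCG.
Reverse complement of the reverse primer's last 8 bases: CGCGAGCT; its first k bases are the reverse complement of the reverse primer's last k bases, so a perfect k-base overlap needs the forward primer's last k bases to equal them.
Comparing (forward last k vs required): k=1: A vs C ✗; k=2: GA vs CG ✗; k=3: CGA vs CGC ✗; k=4: GCGA vs CGCG ✗; k=5: CGCGA vs CGCGA ✓; k=6: CCGCGA vs CGCGAG ✗; k=7: CCCGCGA vs CGCGAGC ✗; k=8: GCCCGCGA vs CGCGAGCT ✗.
Only k = 5 is perfect, so the longest perfect 3' overlap is 5.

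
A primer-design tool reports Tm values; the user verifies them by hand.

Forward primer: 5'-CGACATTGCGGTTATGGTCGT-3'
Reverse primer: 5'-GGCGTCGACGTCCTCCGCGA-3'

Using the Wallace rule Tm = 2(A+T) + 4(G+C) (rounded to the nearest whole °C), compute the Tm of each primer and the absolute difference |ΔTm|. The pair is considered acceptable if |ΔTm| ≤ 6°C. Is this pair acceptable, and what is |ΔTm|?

Forward: A=3 T=7 G=7 C=4 → Tm = 2·10 + 4·11 = 64°C.
Reverse: A=2 T=3 G=7 C=8 → Tm = 2·5 + 4·15 = 70°C.
|ΔTm| = |64 − 70| = 6°C, ≤ 6°C.

|ΔTm| = 6°C; the pair is acceptable.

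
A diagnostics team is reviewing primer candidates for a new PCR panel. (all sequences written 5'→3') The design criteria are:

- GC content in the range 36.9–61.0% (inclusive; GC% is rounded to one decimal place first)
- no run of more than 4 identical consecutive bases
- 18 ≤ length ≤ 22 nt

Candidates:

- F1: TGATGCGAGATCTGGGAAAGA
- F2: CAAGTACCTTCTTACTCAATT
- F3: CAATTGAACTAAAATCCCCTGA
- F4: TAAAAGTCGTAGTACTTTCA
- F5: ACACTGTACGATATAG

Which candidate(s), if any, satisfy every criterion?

F1 (21 nt, A=7 T=4 G=8 C=2): GC 10/21 = 47.6% ✓; longest run = 3 ✓; length 21 ✓ — passes.
F2 (21 nt, A=6 T=8 G=1 C=6): GC 7/21 = 33.3%, outside 36.9–61.0% ✗; longest run = 2 ✓; length 21 ✓ — fails.
F3 (22 nt, A=9 T=5 G=2 C=6): GC 8/22 = 36.4%, outside 36.9–61.0% ✗; longest run = 4 ✓; length 22 ✓ — fails.
F4 (20 nt, A=7 T=7 G=3 C=3): GC 6/20 = 30.0%, outside 36.9–61.0% ✗; longest run = 4 ✓; length 20 ✓ — fails.
F5 (16 nt, A=6 T=4 G=3 C=3): GC 6/16 = 37.5% ✓; longest run = 1 ✓; length 16, outside 18–22 ✗ — fails.

F1 only.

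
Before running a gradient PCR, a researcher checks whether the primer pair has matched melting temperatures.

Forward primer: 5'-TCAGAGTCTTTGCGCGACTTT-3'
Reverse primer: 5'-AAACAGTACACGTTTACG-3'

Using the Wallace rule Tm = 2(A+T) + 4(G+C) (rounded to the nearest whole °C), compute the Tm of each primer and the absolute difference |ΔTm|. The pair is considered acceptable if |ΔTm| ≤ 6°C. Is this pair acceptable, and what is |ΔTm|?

Forward: A=3 T=8 G=5 C=5 → Tm = 2·11 + 4·10 = 62°C.
Reverse: A=7 T=4 G=3 C=4 → Tm = 2·11 + 4·7 = 50°C.
|ΔTm| = |62 − 50| = 12°C, > 6°C.

|ΔTm| = 12°C; the pair is not acceptable.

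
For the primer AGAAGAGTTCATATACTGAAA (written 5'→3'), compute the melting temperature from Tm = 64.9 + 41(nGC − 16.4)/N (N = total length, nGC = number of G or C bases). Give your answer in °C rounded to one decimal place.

44.6°C

Base counts: A=10, T=5, G=4, C=2; G+C = 6, N = 21.
Tm = 64.9 + 41·(6 − 16.4)/21 = 64.9 + -426.40/21 = 44.6°C.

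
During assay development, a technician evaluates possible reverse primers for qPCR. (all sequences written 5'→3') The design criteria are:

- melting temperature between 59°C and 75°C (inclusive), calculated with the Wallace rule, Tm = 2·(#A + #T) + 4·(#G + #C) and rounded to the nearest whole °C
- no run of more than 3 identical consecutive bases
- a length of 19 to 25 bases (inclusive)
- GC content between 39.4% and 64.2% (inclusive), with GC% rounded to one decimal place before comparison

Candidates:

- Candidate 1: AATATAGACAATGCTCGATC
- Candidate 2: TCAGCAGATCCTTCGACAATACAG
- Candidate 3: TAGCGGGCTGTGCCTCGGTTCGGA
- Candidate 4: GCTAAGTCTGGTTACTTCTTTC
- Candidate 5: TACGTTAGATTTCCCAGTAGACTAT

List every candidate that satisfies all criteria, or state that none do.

Candidate 2 and Candidate 4.

Candidate 1 (20 nt, A=8 T=5 G=3 C=4): Tm = 2·13 + 4·7 = 54°C, outside 59–75°C ✗; longest run = 2 ✓; length 20 ✓; GC 7/20 = 35.0%, outside 39.4–64.2% ✗ — fails.
Candidate 2 (24 nt, A=8 T=5 G=4 C=7): Tm = 2·13 + 4·11 = 70°C ✓; longest run = 2 ✓; length 24 ✓; GC 11/24 = 45.8% ✓ — passes.
Candidate 3 (24 nt, A=2 T=6 G=10 C=6): Tm = 2·8 + 4·16 = 80°C, outside 59–75°C ✗; longest run = 3 ✓; length 24 ✓; GC 16/24 = 66.7%, outside 39.4–64.2% ✗ — fails.
Candidate 4 (22 nt, A=3 T=10 G=4 C=5): Tm = 2·13 + 4·9 = 62°C ✓; longest run = 3 ✓; length 22 ✓; GC 9/22 = 40.9% ✓ — passes.
Candidate 5 (25 nt, A=7 T=9 G=4 C=5): Tm = 2·16 + 4·9 = 68°C ✓; longest run = 3 ✓; length 25 ✓; GC 9/25 = 36.0%, outside 39.4–64.2% ✗ — fails.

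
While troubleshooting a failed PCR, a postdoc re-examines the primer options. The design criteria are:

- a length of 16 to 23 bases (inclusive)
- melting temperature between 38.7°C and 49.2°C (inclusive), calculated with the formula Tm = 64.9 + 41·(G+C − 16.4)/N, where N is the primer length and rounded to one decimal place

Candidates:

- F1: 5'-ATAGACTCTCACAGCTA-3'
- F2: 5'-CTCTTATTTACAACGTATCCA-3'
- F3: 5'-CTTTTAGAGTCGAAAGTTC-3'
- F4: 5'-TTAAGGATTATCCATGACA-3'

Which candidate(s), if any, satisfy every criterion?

F1, F2, F3 and F4.

F1 (17 nt, A=6 T=4 G=2 C=5): length 17 ✓; Tm = 64.9 + 41·(7 − 16.4)/17 = 42.2°C ✓ — passes.
F2 (21 nt, A=6 T=8 G=1 C=6): length 21 ✓; Tm = 64.9 + 41·(7 − 16.4)/21 = 46.5°C ✓ — passes.
F3 (19 nt, A=5 T=7 G=4 C=3): length 19 ✓; Tm = 64.9 + 41·(7 − 16.4)/19 = 44.6°C ✓ — passes.
F4 (19 nt, A=7 T=6 G=3 C=3): length 19 ✓; Tm = 64.9 + 41·(6 − 16.4)/19 = 42.5°C ✓ — passes.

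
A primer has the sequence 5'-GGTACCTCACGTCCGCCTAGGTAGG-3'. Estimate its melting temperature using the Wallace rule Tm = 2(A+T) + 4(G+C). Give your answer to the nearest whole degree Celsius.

82°C

Base counts: A=4, T=5, G=8, C=8 (length 25).
Tm = 2·(4+5) + 4·(8+8) = 2·9 + 4·16 = 18 + 64 = 82°C.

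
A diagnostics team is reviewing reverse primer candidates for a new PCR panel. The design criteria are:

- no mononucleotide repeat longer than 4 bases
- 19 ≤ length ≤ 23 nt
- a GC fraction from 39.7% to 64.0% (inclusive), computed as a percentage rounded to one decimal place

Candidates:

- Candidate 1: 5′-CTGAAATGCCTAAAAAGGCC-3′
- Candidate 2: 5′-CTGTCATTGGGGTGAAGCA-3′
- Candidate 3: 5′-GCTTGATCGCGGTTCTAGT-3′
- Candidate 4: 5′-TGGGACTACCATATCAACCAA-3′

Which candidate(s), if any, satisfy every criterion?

Candidate 1 (20 nt, A=8 T=3 G=4 C=5): longest run = 5, exceeds 4 ✗; length 20 ✓; GC 9/20 = 45.0% ✓ — fails.
Candidate 2 (19 nt, A=4 T=5 G=7 C=3): longest run = 4 ✓; length 19 ✓; GC 10/19 = 52.6% ✓ — passes.
Candidate 3 (19 nt, A=2 T=7 G=6 C=4): longest run = 2 ✓; length 19 ✓; GC 10/19 = 52.6% ✓ — passes.
Candidate 4 (21 nt, A=8 T=4 G=3 C=6): longest run = 3 ✓; length 21 ✓; GC 9/21 = 42.9% ✓ — passes.

Candidate 2, Candidate 3 and Candidate 4.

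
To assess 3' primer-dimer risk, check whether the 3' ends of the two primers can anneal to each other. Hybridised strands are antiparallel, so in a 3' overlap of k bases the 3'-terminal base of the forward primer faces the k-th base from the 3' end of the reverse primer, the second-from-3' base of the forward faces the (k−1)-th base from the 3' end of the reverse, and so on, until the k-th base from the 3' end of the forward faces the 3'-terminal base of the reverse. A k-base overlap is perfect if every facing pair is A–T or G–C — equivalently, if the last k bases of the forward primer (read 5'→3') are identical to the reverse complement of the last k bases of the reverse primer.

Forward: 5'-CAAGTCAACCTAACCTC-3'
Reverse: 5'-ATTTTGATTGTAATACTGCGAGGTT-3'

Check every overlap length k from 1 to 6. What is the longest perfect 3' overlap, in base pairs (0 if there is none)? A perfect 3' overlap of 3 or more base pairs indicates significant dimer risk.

Last 6 bases (5'→3') — forward …AACCTC, reverse …GAGGTT.
Reverse complement of the reverse primer's last 6 bases: AACCTC; its first k bases are the reverse complement of the reverse primer's last k bases, so a perfect k-base overlap needs the forward primer's last k bases to equal them.
Comparing (forward last k vs required): k=1: C vs A ✗; k=2: TC vs AA ✗; k=3: CTC vs AAC ✗; k=4: CCTC vs AACC ✗; k=5: ACCTC vs AACCT ✗; k=6: AACCTC vs AACCTC ✓.
Only k = 6 is perfect, so the longest perfect 3' overlap is 6.

Longest perfect overlap: 6 complementary base pairs; significant dimer risk (threshold 3).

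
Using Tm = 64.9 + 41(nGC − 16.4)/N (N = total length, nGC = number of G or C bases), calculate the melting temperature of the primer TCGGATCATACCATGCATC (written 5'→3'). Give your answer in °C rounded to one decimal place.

48.9°C

Base counts: A=5, T=5, G=3, C=6; G+C = 9, N = 19.
Tm = 64.9 + 41·(9 − 16.4)/19 = 64.9 + -303.40/19 = 48.9°C.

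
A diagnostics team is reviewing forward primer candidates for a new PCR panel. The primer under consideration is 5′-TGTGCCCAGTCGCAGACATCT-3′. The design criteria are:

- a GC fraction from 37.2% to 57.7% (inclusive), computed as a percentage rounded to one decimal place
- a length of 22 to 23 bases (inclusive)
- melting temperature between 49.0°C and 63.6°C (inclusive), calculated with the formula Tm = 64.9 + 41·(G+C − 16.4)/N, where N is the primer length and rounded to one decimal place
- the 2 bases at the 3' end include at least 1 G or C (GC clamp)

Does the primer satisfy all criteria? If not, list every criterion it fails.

Fails: length.

Base counts: A=4, T=5, G=5, C=7 (length 21).
GC content: GC 12/21 = 57.1% ✓
length: length 21, outside 22–23 ✗
Tm: Tm = 64.9 + 41·(12 − 16.4)/21 = 56.3°C ✓
GC clamp: 3' end CT has 1 G/C ✓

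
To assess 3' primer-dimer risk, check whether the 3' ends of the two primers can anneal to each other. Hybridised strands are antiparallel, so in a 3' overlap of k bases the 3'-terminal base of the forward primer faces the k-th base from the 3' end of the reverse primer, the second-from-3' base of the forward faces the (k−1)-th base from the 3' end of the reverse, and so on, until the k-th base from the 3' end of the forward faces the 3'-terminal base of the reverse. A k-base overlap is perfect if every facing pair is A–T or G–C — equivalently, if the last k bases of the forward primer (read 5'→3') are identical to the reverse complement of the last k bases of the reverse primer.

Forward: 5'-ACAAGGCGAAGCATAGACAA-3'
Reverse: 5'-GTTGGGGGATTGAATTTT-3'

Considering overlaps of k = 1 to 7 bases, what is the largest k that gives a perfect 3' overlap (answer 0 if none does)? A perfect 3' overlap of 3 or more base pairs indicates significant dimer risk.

Longest perfect overlap: 2 complementary base pairs; below the dimer-risk threshold (threshold 3).

Last 7 bases (5'→3') — forward …TAGACAA, reverse …GAATTTT.
Reverse complement of the reverse primer's last 7 bases: AAAATTC; its first k bases are the reverse complement of the reverse primer's last k bases, so a perfect k-base overlap needs the forward primer's last k bases to equal them.
Comparing (forward last k vs required): k=1: A vs A ✓; k=2: AA vs AA ✓; k=3: CAA vs AAA ✗; k=4: ACAA vs AAAA ✗; k=5: GACAA vs AAAAT ✗; k=6: AGACAA vs AAAATT ✗; k=7: TAGACAA vs AAAATTC ✗.
Perfect overlaps at k = 1, 2; the largest is 2.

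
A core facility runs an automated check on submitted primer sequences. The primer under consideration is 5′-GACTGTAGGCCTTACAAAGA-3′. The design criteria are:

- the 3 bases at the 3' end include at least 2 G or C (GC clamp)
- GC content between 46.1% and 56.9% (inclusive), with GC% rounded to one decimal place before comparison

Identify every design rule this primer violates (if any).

Base counts: A=7, T=4, G=5, C=4 (length 20).
GC clamp: 3' end AGA has 1 G/C, need ≥2 ✗
GC content: GC 9/20 = 45.0%, outside 46.1–56.9% ✗

Fails: GC clamp, GC content.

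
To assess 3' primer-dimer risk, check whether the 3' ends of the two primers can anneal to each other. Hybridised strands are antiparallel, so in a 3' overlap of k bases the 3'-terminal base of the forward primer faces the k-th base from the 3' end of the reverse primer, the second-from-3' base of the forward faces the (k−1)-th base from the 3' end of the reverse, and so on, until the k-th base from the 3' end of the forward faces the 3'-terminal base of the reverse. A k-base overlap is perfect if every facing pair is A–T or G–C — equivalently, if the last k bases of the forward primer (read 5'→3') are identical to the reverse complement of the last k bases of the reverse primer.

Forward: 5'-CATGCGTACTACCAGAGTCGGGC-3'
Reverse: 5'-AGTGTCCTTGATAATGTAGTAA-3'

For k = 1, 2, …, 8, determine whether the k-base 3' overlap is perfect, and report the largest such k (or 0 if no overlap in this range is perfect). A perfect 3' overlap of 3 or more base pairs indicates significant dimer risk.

Last 8 bases (5'→3') — forward …AGTCGGGC, reverse …TGTAGTAA.
Reverse complement of the reverse primer's last 8 bases: TTACTACA; its first k bases are the reverse complement of the reverse primer's last k bases, so a perfect k-base overlap needs the forward primer's last k bases to equal them.
Comparing (forward last k vs required): k=1: C vs T ✗; k=2: GC vs TT ✗; k=3: GGC vs TTA ✗; k=4: GGGC vs TTAC ✗; k=5: CGGGC vs TTACT ✗; k=6: TCGGGC vs TTACTA ✗; k=7: GTCGGGC vs TTACTAC ✗; k=8: AGTCGGGC vs TTACTACA ✗.
No overlap length from 1 to 8 is perfect, so the longest perfect 3' overlap is 0.

Longest perfect overlap: 0 complementary base pairs; below the dimer-risk threshold (threshold 3).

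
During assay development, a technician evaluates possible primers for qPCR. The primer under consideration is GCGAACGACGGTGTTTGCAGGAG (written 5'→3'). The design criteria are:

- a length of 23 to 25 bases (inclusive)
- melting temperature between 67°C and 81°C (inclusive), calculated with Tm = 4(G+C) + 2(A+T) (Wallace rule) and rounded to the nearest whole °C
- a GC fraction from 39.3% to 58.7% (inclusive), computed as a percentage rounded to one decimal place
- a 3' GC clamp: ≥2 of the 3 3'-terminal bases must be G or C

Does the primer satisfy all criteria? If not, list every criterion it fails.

Fails: GC content.

Base counts: A=5, T=4, G=10, C=4 (length 23).
length: length 23 ✓
Tm: Tm = 2·9 + 4·14 = 74°C ✓
GC content: GC 14/23 = 60.9%, outside 39.3–58.7% ✗
GC clamp: 3' end GAG has 2 G/C ✓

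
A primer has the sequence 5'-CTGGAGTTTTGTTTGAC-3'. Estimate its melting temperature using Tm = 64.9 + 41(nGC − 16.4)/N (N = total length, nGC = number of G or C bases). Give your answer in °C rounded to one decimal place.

42.2°C

Base counts: A=2, T=8, G=5, C=2; G+C = 7, N = 17.
Tm = 64.9 + 41·(7 − 16.4)/17 = 64.9 + -385.40/17 = 42.2°C.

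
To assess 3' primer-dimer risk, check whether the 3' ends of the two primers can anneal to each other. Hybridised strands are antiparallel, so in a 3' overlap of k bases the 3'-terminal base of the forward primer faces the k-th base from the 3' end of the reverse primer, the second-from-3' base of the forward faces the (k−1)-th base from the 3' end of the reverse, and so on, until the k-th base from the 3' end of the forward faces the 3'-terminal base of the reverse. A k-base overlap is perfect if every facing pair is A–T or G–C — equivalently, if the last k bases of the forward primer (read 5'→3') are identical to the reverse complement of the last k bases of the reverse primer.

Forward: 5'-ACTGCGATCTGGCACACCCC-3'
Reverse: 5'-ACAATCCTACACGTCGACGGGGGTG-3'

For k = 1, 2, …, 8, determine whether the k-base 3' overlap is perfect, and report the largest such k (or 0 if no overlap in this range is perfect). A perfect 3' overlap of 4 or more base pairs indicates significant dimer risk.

Last 8 bases (5'→3') — forward …CACACCCC, reverse …CGGGGGTG.
Reverse complement of the reverse primer's last 8 bases: CACCCCCG; its first k bases are the reverse complement of the reverse primer's last k bases, so a perfect k-base overlap needs the forward primer's last k bases to equal them.
Comparing (forward last k vs required): k=1: C vs C ✓; k=2: CC vs CA ✗; k=3: CCC vs CAC ✗; k=4: CCCC vs CACC ✗; k=5: ACCCC vs CACCC ✗; k=6: CACCCC vs CACCCC ✓; k=7: ACACCCC vs CACCCCC ✗; k=8: CACACCCC vs CACCCCCG ✗.
Perfect overlaps at k = 1, 6; the largest is 6.

Longest perfect overlap: 6 complementary base pairs; significant dimer risk (threshold 4).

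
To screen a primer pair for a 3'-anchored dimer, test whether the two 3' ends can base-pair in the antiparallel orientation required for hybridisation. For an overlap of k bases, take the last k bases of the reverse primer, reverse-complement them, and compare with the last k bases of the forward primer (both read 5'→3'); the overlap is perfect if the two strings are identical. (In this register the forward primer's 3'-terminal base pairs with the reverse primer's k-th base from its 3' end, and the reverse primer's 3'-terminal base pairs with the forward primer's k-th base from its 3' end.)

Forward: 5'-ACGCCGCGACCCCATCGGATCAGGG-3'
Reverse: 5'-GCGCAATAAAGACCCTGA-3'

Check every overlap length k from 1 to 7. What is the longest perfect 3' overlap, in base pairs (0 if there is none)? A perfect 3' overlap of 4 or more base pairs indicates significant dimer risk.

Longest perfect overlap: 6 complementary base pairs; significant dimer risk (threshold 4).

Last 7 bases (5'→3') — forward …ATCAGGG, reverse …ACCCTGA.
Reverse complement of the reverse primer's last 7 bases: TCAGGGT; its first k bases are the reverse complement of the reverse primer's last k bases, so a perfect k-base overlap needs the forward primer's last k bases to equal them.
Comparing (forward last k vs required): k=1: G vs T ✗; k=2: GG vs TC ✗; k=3: GGG vs TCA ✗; k=4: AGGG vs TCAG ✗; k=5: CAGGG vs TCAGG ✗; k=6: TCAGGG vs TCAGGG ✓; k=7: ATCAGGG vs TCAGGGT ✗.
Only k = 6 is perfect, so the longest perfect 3' overlap is 6.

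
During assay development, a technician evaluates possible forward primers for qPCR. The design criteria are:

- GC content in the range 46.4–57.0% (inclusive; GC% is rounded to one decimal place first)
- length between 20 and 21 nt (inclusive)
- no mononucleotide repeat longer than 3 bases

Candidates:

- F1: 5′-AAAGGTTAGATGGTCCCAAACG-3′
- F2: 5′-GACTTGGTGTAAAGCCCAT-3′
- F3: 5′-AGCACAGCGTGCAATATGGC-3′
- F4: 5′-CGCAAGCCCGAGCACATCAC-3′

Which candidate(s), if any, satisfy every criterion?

F1 (22 nt, A=8 T=4 G=6 C=4): GC 10/22 = 45.5%, outside 46.4–57.0% ✗; length 22, outside 20–21 ✗; longest run = 3 ✓ — fails.
F2 (19 nt, A=5 T=5 G=5 C=4): GC 9/19 = 47.4% ✓; length 19, outside 20–21 ✗; longest run = 3 ✓ — fails.
F3 (20 nt, A=6 T=3 G=6 C=5): GC 11/20 = 55.0% ✓; length 20 ✓; longest run = 2 ✓ — passes.
F4 (20 nt, A=6 T=1 G=4 C=9): GC 13/20 = 65.0%, outside 46.4–57.0% ✗; length 20 ✓; longest run = 3 ✓ — fails.

F3 only.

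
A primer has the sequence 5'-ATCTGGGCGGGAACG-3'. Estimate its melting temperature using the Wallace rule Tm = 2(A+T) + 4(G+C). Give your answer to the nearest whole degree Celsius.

Base counts: A=3, T=2, G=7, C=3 (length 15).
Tm = 2·(3+2) + 4·(7+3) = 2·5 + 4·10 = 10 + 40 = 50°C.

50°C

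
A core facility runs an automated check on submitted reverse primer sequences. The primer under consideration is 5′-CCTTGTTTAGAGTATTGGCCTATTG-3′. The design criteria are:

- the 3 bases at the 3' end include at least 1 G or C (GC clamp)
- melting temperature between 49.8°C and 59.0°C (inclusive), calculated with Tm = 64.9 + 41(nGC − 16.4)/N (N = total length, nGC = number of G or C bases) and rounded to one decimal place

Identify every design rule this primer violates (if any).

Base counts: A=4, T=11, G=6, C=4 (length 25).
GC clamp: 3' end TTG has 1 G/C ✓
Tm: Tm = 64.9 + 41·(10 − 16.4)/25 = 54.4°C ✓

Meets all criteria.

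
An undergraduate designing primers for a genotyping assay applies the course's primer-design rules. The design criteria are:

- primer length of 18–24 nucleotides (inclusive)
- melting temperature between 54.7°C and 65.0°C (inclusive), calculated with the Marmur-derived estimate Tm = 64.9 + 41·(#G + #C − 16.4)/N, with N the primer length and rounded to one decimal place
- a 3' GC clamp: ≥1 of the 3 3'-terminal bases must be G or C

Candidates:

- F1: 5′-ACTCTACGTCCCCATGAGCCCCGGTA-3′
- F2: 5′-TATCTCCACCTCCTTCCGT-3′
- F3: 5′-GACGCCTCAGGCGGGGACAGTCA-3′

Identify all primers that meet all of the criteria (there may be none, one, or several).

F3 only.

F1 (26 nt, A=5 T=5 G=5 C=11): length 26, outside 18–24 ✗; Tm = 64.9 + 41·(16 − 16.4)/26 = 64.3°C ✓; 3' end GTA has 1 G/C ✓ — fails.
F2 (19 nt, A=2 T=7 G=1 C=9): length 19 ✓; Tm = 64.9 + 41·(10 − 16.4)/19 = 51.1°C, outside 54.7–65.0°C ✗; 3' end CGT has 2 G/C ✓ — fails.
F3 (23 nt, A=5 T=2 G=9 C=7): length 23 ✓; Tm = 64.9 + 41·(16 − 16.4)/23 = 64.2°C ✓; 3' end TCA has 1 G/C ✓ — passes.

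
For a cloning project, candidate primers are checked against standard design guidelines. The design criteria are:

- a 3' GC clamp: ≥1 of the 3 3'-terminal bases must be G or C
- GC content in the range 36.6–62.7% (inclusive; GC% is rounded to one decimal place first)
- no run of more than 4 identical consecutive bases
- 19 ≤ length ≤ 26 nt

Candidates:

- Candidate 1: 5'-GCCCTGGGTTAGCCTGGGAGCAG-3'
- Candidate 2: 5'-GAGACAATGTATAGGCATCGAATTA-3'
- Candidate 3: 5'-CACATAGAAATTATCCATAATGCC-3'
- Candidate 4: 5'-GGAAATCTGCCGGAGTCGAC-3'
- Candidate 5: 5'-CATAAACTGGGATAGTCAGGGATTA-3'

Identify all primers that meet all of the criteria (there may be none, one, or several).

Candidate 4 only.

Candidate 1 (23 nt, A=3 T=4 G=10 C=6): 3' end CAG has 2 G/C ✓; GC 16/23 = 69.6%, outside 36.6–62.7% ✗; longest run = 3 ✓; length 23 ✓ — fails.
Candidate 2 (25 nt, A=10 T=6 G=6 C=3): 3' end TTA has 0 G/C, need ≥1 ✗; GC 9/25 = 36.0%, outside 36.6–62.7% ✗; longest run = 2 ✓; length 25 ✓ — fails.
Candidate 3 (24 nt, A=10 T=6 G=2 C=6): 3' end GCC has 3 G/C ✓; GC 8/24 = 33.3%, outside 36.6–62.7% ✗; longest run = 3 ✓; length 24 ✓ — fails.
Candidate 4 (20 nt, A=5 T=3 G=7 C=5): 3' end GAC has 2 G/C ✓; GC 12/20 = 60.0% ✓; longest run = 3 ✓; length 20 ✓ — passes.
Candidate 5 (25 nt, A=9 T=6 G=7 C=3): 3' end TTA has 0 G/C, need ≥1 ✗; GC 10/25 = 40.0% ✓; longest run = 3 ✓; length 25 ✓ — fails.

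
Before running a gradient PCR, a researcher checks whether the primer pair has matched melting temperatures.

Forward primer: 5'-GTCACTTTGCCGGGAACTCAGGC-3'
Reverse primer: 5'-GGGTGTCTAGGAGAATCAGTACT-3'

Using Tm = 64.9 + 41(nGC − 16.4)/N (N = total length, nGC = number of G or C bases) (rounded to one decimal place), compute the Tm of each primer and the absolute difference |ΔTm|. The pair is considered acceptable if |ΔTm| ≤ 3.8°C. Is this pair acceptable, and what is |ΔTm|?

|ΔTm| = 5.3°C; the pair is not acceptable.

Forward: G+C = 14, N = 23 → Tm = 64.9 + 41·(14 − 16.4)/23 = 60.6°C.
Reverse: G+C = 11, N = 23 → Tm = 64.9 + 41·(11 − 16.4)/23 = 55.3°C.
|ΔTm| = |60.6 − 55.3| = 5.3°C, > 3.8°C.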